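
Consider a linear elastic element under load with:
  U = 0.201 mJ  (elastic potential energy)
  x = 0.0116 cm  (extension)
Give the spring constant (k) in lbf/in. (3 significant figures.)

171 lbf/in

Solving U = ½k·x² for k: k = 2U/x².
U = 0.201 mJ = 2.010×10^-4 J; x = 0.0116 cm = 1.160×10^-4 m.
k = 29875 N/m
29875 N/m × (1 lbf/in / 175.1 N/m) = 170.6 lbf/in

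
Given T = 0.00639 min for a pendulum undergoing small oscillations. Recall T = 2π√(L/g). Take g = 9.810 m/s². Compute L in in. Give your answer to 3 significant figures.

Solving T = 2π√(L/g) for L: L = g·(T/2π)².
T = 0.00639 min = 0.3834 s; g = 9.810 m/s².
L = 0.03653 m
0.03653 m × (1 in / 0.02540 m) = 1.438 in

1.44 in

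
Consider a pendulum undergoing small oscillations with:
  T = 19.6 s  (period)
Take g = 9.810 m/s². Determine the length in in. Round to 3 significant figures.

Solving T = 2π√(L/g) for L: L = g·(T/2π)².
T = 19.6 s; g = 9.810 m/s².
L = 95.46 m
95.46 m × (1 in / 0.02540 m) = 3758 in

3760 in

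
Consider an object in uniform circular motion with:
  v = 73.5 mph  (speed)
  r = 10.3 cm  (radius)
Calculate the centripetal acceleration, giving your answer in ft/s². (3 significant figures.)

34400 ft/s²

a is given directly by: a = v²/r.
v = 73.5 mph = 32.86 m/s; r = 10.3 cm = 0.1030 m.
a = 10482 m/s²
10482 m/s² × (1 ft/s² / 0.3048 m/s²) = 34389 ft/s²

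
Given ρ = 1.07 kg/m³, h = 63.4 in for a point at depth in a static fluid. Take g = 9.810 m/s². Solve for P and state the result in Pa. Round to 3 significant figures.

Directly: P = ρgh.
ρ = 1.07 kg/m³; h = 63.4 in = 1.610 m; g = 9.810 m/s².
P = 16.90 Pa  (the unit combination reduces to kg/(m·s²) = Pa)

16.9 Pa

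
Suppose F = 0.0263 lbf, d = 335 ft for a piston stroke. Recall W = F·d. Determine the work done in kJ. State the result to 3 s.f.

0.0119 kJ

W is given directly by: W = F·d.
F = 0.0263 lbf = 0.1170 N; d = 335 ft = 102.1 m.
W = 11.95 J
11.95 J × (1 kJ / 1000 J) = 0.01195 kJ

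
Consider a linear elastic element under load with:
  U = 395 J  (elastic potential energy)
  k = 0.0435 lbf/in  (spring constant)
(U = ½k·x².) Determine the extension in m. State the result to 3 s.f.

10.2 m

Rearranging: x = √(2U/k).
U = 395 J; k = 0.0435 lbf/in = 7.618 N/m.
x = 10.18 m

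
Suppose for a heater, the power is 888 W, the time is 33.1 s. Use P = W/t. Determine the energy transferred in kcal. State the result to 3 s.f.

7.03 kcal

Rearranging P = W/t for W: W = P·t.
P = 888 W; t = 33.1 s.
W = 29393 J
29393 J × (1 kcal / 4184 J) = 7.025 kcal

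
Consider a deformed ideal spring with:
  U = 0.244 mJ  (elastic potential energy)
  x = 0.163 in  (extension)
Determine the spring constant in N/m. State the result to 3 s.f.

Solving U = ½k·x² for k: k = 2U/x².
U = 0.244 mJ = 2.440×10^-4 J; x = 0.163 in = 0.004140 m.
k = 28.47 N/m

28.5 N/m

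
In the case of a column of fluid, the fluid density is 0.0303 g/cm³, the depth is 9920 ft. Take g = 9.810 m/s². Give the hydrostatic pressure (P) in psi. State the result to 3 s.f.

P is given directly by: P = ρgh.
ρ = 0.0303 g/cm³ = 30.30 kg/m³; h = 9920 ft = 3024 m; g = 9.810 m/s².
P = 8.987×10^5 Pa  (the unit combination reduces to kg/(m·s²) = Pa)
8.987×10^5 Pa × (1 psi / 6895 Pa) = 130.4 psi

130 psi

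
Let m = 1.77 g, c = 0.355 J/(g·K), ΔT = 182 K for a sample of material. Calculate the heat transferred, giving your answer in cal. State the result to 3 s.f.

Q is given directly by: Q = mcΔT.
m = 1.77 g = 0.001770 kg; c = 0.355 J/(g·K) = 355.0 J/(kg·K); ΔT = 182 K.
Q = 114.4 J  (the unit combination reduces to kg·m²/s² = J)
114.4 J × (1 cal / 4.184 J) = 27.33 cal

27.3 cal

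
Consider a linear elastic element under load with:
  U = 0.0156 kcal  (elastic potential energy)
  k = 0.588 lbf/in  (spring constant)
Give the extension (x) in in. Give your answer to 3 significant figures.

Rearranging: x = √(2U/k).
U = 0.0156 kcal = 65.27 J; k = 0.588 lbf/in = 103.0 N/m.
x = 1.126 m
1.126 m × (1 in / 0.02540 m) = 44.33 in

44.3 in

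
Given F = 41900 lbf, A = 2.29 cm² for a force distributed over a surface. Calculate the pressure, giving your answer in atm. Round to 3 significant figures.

Directly: P = F/A.
F = 41900 lbf = 1.864×10^5 N; A = 2.29 cm² = 2.290×10^-4 m².
P = 8.139×10^8 Pa
8.139×10^8 Pa × (1 atm / 1.013×10^5 Pa) = 8032 atm

8030 atm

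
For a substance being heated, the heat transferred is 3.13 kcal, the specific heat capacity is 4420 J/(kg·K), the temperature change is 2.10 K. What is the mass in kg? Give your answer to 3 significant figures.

Solving Q = m·c·ΔT for m: m = Q/(c·ΔT).
Q = 3.13 kcal = 13096 J; c = 4420 J/(kg·K); ΔT = 2.10 K.
m = 1.411 kg

1.41 kg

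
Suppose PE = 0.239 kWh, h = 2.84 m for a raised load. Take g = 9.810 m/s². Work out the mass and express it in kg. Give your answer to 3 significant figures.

Rearranging: m = PE/(g·h).
PE = 0.239 kWh = 8.604×10^5 J; h = 2.84 m; g = 9.810 m/s².
m = 30883 kg

30900 kg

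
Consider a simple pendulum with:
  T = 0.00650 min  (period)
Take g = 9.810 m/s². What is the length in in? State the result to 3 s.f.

Solving T = 2π√(L/g) for L: L = g·(T/2π)².
T = 0.00650 min = 0.3900 s; g = 9.810 m/s².
L = 0.03780 m
0.03780 m × (1 in / 0.02540 m) = 1.488 in

1.49 in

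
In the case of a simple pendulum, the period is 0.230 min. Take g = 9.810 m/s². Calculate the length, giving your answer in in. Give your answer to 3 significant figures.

Solving T = 2π√(L/g) for L: L = g·(T/2π)².
T = 0.230 min = 13.80 s; g = 9.810 m/s².
L = 47.32 m
47.32 m × (1 in / 0.02540 m) = 1863 in

1860 in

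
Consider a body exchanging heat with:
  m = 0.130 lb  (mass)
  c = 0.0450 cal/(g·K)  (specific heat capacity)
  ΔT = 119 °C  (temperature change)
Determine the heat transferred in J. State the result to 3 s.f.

Q is given directly by: Q = mcΔT.
m = 0.130 lb = 0.05897 kg; c = 0.0450 cal/(g·K) = 188.3 J/(kg·K); ΔT = 119 °C = 119.0 K.
Q = 1321 J

1320 J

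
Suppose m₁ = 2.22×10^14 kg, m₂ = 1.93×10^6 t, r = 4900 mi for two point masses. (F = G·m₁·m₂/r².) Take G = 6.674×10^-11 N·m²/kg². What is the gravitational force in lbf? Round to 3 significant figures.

From Newton's law of gravitation: F = Gm₁m₂/r².
m₁ = 2.22×10^14 kg; m₂ = 1.93×10^6 t = 1.930×10^9 kg; r = 4900 mi = 7.886×10^6 m; G = 6.674×10^-11 N·m²/kg².
F = 0.4598 N
0.4598 N × (1 lbf / 4.448 N) = 0.1034 lbf

0.103 lbf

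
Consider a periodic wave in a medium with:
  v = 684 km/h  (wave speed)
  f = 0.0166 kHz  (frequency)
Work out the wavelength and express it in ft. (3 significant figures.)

37.6 ft

Solving v = f·λ for λ: λ = v/f.
v = 684 km/h = 190.0 m/s; f = 0.0166 kHz = 16.60 Hz.
λ = 11.45 m
11.45 m × (1 ft / 0.3048 m) = 37.55 ft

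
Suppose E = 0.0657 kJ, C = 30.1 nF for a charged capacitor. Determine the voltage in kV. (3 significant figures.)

Rearranging: V = √(2E/C).
E = 0.0657 kJ = 65.70 J; C = 30.1 nF = 3.010×10^-8 F.
V = 66072 V  (the unit combination reduces to kg·m²/(A·s³) = V)
66072 V × (1 kV / 1000 V) = 66.07 kV

66.1 kV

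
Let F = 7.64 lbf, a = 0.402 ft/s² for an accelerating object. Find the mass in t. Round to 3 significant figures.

0.277 t

Rearranging F = m·a for m: m = F/a.
F = 7.64 lbf = 33.98 N; a = 0.402 ft/s² = 0.1225 m/s².
m = 277.4 kg
277.4 kg × (1 t / 1000 kg) = 0.2774 t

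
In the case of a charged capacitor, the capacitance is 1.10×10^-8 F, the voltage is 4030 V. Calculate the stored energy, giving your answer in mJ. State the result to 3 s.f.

E is given directly by: E = ½CV².
C = 1.10×10^-8 F; V = 4030 V.
E = 0.08932 J
0.08932 J × (1 mJ / 0.001000 J) = 89.32 mJ

89.3 mJ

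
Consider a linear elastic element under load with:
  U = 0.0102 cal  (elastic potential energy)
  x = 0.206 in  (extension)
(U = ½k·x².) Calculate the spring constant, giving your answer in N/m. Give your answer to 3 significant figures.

Rearranging: k = 2U/x².
U = 0.0102 cal = 0.04268 J; x = 0.206 in = 0.005232 m.
k = 3118 N/m

3120 N/m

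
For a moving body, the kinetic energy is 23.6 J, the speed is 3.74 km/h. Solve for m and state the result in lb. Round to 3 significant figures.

Rearranging KE = ½mv² for m: m = 2·KE/v².
KE = 23.6 J; v = 3.74 km/h = 1.039 m/s.
m = 43.73 kg
43.73 kg × (1 lb / 0.4536 kg) = 96.41 lb

96.4 lb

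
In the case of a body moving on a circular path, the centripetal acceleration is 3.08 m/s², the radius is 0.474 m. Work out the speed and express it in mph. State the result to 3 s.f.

Rearranging: v = √(a·r).
a = 3.08 m/s²; r = 0.474 m.
v = 1.208 m/s
1.208 m/s × (1 mph / 0.4470 m/s) = 2.703 mph

2.70 mph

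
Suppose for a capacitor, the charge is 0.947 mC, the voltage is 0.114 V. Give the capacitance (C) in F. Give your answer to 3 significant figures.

C is given directly by: C = Q/V.
Q = 0.947 mC = 9.470×10^-4 C; V = 0.114 V.
C = 0.008307 F

0.00831 F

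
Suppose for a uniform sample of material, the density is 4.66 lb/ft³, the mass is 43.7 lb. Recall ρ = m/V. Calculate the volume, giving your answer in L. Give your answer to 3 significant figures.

Rearranging ρ = m/V for V: V = m/ρ.
ρ = 4.66 lb/ft³ = 74.65 kg/m³; m = 43.7 lb = 19.82 kg.
V = 0.2655 m³
0.2655 m³ × (1 L / 0.001000 m³) = 265.5 L

266 L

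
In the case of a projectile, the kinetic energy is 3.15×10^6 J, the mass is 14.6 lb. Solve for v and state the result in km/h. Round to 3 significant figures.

Solving KE = ½mv² for v: v = √(2·KE/m).
KE = 3.15×10^6 J; m = 14.6 lb = 6.622 kg.
v = 975.4 m/s
975.4 m/s × (1 km/h / 0.2778 m/s) = 3511 km/h

3510 km/h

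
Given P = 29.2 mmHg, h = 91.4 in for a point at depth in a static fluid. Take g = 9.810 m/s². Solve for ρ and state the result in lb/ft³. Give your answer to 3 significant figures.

Solving P = ρ·g·h for ρ: ρ = P/(g·h).
P = 29.2 mmHg = 3893 Pa; h = 91.4 in = 2.322 m; g = 9.810 m/s².
ρ = 170.9 kg/m³
170.9 kg/m³ × (1 lb/ft³ / 16.02 kg/m³) = 10.67 lb/ft³

10.7 lb/ft³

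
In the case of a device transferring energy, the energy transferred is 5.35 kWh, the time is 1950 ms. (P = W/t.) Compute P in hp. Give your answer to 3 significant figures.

13200 hp

Directly: P = W/t.
W = 5.35 kWh = 1.926×10^7 J; t = 1950 ms = 1.950 s.
P = 9.877×10^6 W  (the unit combination reduces to kg·m²/s³ = W)
9.877×10^6 W × (1 hp / 745.7 W) = 13245 hp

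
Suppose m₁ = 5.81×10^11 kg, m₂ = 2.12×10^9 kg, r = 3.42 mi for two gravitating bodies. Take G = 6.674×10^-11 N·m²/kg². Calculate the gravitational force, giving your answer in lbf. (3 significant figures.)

610 lbf

From Newton's law of gravitation: F = Gm₁m₂/r².
m₁ = 5.81×10^11 kg; m₂ = 2.12×10^9 kg; r = 3.42 mi = 5504 m; G = 6.674×10^-11 N·m²/kg².
F = 2714 N
2714 N × (1 lbf / 4.448 N) = 610.0 lbf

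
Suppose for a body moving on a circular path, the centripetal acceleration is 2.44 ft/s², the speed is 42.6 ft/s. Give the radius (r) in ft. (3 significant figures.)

Solving a = v²/r for r: r = v²/a.
a = 2.44 ft/s² = 0.7437 m/s²; v = 42.6 ft/s = 12.98 m/s.
r = 226.7 m
226.7 m × (1 ft / 0.3048 m) = 743.8 ft

744 ft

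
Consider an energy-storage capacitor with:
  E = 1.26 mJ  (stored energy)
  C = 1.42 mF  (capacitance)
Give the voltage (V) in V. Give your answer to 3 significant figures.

Solving E = ½C·V² for V: V = √(2E/C).
E = 1.26 mJ = 0.001260 J; C = 1.42 mF = 0.001420 F.
V = 1.332 V  (the unit combination reduces to kg·m²/(A·s³) = V)

1.33 V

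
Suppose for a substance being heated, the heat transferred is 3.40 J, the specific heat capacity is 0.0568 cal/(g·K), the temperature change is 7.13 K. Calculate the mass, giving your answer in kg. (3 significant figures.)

0.00201 kg

Solving Q = m·c·ΔT for m: m = Q/(c·ΔT).
Q = 3.40 J; c = 0.0568 cal/(g·K) = 237.7 J/(kg·K); ΔT = 7.13 K.
m = 0.002007 kg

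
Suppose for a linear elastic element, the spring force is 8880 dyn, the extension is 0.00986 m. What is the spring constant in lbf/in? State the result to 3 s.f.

From Hooke's law: k = F/x.
F = 8880 dyn = 0.08880 N; x = 0.00986 m.
k = 9.006 N/m
9.006 N/m × (1 lbf/in / 175.1 N/m) = 0.05143 lbf/in

0.0514 lbf/in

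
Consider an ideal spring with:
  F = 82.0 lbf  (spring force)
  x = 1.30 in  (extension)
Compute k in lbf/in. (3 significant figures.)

Solving F = k·x for k: k = F/x.
F = 82.0 lbf = 364.8 N; x = 1.30 in = 0.03302 m.
k = 11046 N/m
11046 N/m × (1 lbf/in / 175.1 N/m) = 63.08 lbf/in

63.1 lbf/in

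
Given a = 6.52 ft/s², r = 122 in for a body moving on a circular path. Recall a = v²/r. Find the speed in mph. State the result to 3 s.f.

5.55 mph

Rearranging a = v²/r for v: v = √(a·r).
a = 6.52 ft/s² = 1.987 m/s²; r = 122 in = 3.099 m.
v = 2.482 m/s
2.482 m/s × (1 mph / 0.4470 m/s) = 5.551 mph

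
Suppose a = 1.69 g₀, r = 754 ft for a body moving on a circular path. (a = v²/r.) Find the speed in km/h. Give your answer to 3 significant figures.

222 km/h

Rearranging a = v²/r for v: v = √(a·r).
a = 1.69 g₀ = 16.57 m/s²; r = 754 ft = 229.8 m.
v = 61.72 m/s
61.72 m/s × (1 km/h / 0.2778 m/s) = 222.2 km/h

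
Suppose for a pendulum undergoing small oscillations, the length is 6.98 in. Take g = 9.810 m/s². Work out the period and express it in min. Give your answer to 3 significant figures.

T is given directly by: T = 2π√(L/g).
L = 6.98 in = 0.1773 m; g = 9.810 m/s².
T = 0.8447 s
0.8447 s × (1 min / 60.00 s) = 0.01408 min

0.0141 min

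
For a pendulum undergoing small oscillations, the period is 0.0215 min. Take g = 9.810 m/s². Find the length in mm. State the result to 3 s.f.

Rearranging: L = g·(T/2π)².
T = 0.0215 min = 1.290 s; g = 9.810 m/s².
L = 0.4135 m
0.4135 m × (1 mm / 0.001000 m) = 413.5 mm

414 mm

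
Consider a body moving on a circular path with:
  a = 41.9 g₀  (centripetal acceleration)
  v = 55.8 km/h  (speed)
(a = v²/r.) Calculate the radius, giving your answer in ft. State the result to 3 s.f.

Rearranging: r = v²/a.
a = 41.9 g₀ = 410.9 m/s²; v = 55.8 km/h = 15.50 m/s.
r = 0.5847 m
0.5847 m × (1 ft / 0.3048 m) = 1.918 ft

1.92 ft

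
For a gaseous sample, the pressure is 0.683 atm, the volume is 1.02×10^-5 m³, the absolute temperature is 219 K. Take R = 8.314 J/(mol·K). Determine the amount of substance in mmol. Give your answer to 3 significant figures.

0.388 mmol

From the ideal-gas law: n = PV/(RT).
P = 0.683 atm = 69205 Pa; V = 1.02×10^-5 m³; T = 219 K; R = 8.314 J/(mol·K).
n = 3.877×10^-4 mol
3.877×10^-4 mol × (1 mmol / 0.001000 mol) = 0.3877 mmol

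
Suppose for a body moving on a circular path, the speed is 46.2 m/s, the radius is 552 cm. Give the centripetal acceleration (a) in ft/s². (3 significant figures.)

Directly: a = v²/r.
v = 46.2 m/s; r = 552 cm = 5.520 m.
a = 386.7 m/s²
386.7 m/s² × (1 ft/s² / 0.3048 m/s²) = 1269 ft/s²

1270 ft/s²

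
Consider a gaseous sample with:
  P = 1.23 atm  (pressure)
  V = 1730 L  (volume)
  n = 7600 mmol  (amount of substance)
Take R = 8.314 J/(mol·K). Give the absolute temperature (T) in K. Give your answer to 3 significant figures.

3410 K

From the ideal-gas law: T = PV/(nR).
P = 1.23 atm = 1.246×10^5 Pa; V = 1730 L = 1.730 m³; n = 7600 mmol = 7.600 mol; R = 8.314 J/(mol·K).
T = 3412 K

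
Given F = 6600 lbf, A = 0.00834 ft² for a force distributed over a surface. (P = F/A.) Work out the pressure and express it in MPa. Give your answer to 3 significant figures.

P is given directly by: P = F/A.
F = 6600 lbf = 29358 N; A = 0.00834 ft² = 7.748×10^-4 m².
P = 3.789×10^7 Pa
3.789×10^7 Pa × (1 MPa / 1.000×10^6 Pa) = 37.89 MPa

37.9 MPa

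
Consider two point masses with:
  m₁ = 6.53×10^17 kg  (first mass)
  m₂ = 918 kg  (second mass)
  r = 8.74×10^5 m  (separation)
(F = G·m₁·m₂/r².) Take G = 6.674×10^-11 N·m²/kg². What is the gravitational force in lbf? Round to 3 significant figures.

From Newton's law of gravitation: F = Gm₁m₂/r².
m₁ = 6.53×10^17 kg; m₂ = 918 kg; r = 8.74×10^5 m; G = 6.674×10^-11 N·m²/kg².
F = 0.05237 N
0.05237 N × (1 lbf / 4.448 N) = 0.01177 lbf

0.0118 lbf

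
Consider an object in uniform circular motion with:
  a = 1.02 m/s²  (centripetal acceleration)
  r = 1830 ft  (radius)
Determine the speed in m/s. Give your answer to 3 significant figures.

Solving a = v²/r for v: v = √(a·r).
a = 1.02 m/s²; r = 1830 ft = 557.8 m.
v = 23.85 m/s

23.9 m/s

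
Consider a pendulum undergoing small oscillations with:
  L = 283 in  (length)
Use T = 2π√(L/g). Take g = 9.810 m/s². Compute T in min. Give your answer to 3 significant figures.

0.0896 min

Directly: T = 2π√(L/g).
L = 283 in = 7.188 m; g = 9.810 m/s².
T = 5.378 s
5.378 s × (1 min / 60.00 s) = 0.08964 min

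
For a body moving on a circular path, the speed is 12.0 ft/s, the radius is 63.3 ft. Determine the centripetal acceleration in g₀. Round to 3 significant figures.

0.0707 g₀

a is given directly by: a = v²/r.
v = 12.0 ft/s = 3.658 m/s; r = 63.3 ft = 19.29 m.
a = 0.6934 m/s²
0.6934 m/s² × (1 g₀ / 9.807 m/s²) = 0.07071 g₀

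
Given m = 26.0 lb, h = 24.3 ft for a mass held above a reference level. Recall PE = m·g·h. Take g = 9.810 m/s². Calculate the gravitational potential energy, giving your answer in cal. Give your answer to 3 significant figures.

Directly: PE = mgh.
m = 26.0 lb = 11.79 kg; h = 24.3 ft = 7.407 m; g = 9.810 m/s².
PE = 856.9 J
856.9 J × (1 cal / 4.184 J) = 204.8 cal

205 cal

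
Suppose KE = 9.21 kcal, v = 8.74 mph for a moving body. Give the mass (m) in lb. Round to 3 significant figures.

Rearranging KE = ½mv² for m: m = 2·KE/v².
KE = 9.21 kcal = 38535 J; v = 8.74 mph = 3.907 m/s.
m = 5049 kg
5049 kg × (1 lb / 0.4536 kg) = 11130 lb

11100 lb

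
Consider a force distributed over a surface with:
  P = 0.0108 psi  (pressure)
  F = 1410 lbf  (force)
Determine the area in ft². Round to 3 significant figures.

Rearranging: A = F/P.
P = 0.0108 psi = 74.46 Pa; F = 1410 lbf = 6272 N.
A = 84.23 m²
84.23 m² × (1 ft² / 0.09290 m²) = 906.6 ft²

907 ft²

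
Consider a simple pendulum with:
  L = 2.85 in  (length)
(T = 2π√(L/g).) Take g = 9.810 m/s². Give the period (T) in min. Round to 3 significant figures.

0.00900 min

T is given directly by: T = 2π√(L/g).
L = 2.85 in = 0.07239 m; g = 9.810 m/s².
T = 0.5397 s
0.5397 s × (1 min / 60.00 s) = 0.008996 min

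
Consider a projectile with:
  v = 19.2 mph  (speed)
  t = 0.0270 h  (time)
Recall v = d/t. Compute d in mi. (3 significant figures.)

Rearranging: d = v·t.
v = 19.2 mph = 8.583 m/s; t = 0.0270 h = 97.20 s.
d = 834.3 m
834.3 m × (1 mi / 1609 m) = 0.5184 mi

0.518 mi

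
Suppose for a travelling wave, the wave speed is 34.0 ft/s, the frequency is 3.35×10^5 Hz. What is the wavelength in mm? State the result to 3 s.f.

Solving v = f·λ for λ: λ = v/f.
v = 34.0 ft/s = 10.36 m/s; f = 3.35×10^5 Hz.
λ = 3.093×10^-5 m
3.093×10^-5 m × (1 mm / 0.001000 m) = 0.03093 mm

0.0309 mm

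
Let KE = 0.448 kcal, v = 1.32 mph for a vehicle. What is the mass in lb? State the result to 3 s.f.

23700 lb

Solving KE = ½mv² for m: m = 2·KE/v².
KE = 0.448 kcal = 1874 J; v = 1.32 mph = 0.5901 m/s.
m = 10766 kg
10766 kg × (1 lb / 0.4536 kg) = 23735 lb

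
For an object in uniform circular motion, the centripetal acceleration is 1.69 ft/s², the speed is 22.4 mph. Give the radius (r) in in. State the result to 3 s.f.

7660 in

Solving a = v²/r for r: r = v²/a.
a = 1.69 ft/s² = 0.5151 m/s²; v = 22.4 mph = 10.01 m/s.
r = 194.7 m
194.7 m × (1 in / 0.02540 m) = 7664 in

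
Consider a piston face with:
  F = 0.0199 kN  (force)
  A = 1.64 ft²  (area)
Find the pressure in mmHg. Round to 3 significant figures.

Directly: P = F/A.
F = 0.0199 kN = 19.90 N; A = 1.64 ft² = 0.1524 m².
P = 130.6 Pa
130.6 Pa × (1 mmHg / 133.3 Pa) = 0.9797 mmHg

0.980 mmHg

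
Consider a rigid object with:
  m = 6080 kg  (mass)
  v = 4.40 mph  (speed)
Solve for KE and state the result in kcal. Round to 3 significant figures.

2.81 kcal

Directly: KE = ½mv².
m = 6080 kg; v = 4.40 mph = 1.967 m/s.
KE = 11762 J  (the unit combination reduces to kg·m²/s² = J)
11762 J × (1 kcal / 4184 J) = 2.811 kcal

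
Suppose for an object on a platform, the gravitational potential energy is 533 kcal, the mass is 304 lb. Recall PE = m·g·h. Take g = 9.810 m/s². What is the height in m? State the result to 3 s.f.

Rearranging PE = m·g·h for h: h = PE/(m·g).
PE = 533 kcal = 2.230×10^6 J; m = 304 lb = 137.9 kg; g = 9.810 m/s².
h = 1649 m

1650 m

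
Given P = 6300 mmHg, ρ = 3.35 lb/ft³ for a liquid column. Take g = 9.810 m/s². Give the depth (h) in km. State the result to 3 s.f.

Rearranging: h = P/(ρ·g).
P = 6300 mmHg = 8.399×10^5 Pa; ρ = 3.35 lb/ft³ = 53.66 kg/m³; g = 9.810 m/s².
h = 1596 m
1596 m × (1 km / 1000 m) = 1.596 km

1.60 km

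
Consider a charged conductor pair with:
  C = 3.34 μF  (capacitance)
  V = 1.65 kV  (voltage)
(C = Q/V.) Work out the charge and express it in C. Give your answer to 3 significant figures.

0.00551 C

Rearranging: Q = CV.
C = 3.34 μF = 3.340×10^-6 F; V = 1.65 kV = 1650 V.
Q = 0.005511 C  (the unit combination reduces to A·s = C)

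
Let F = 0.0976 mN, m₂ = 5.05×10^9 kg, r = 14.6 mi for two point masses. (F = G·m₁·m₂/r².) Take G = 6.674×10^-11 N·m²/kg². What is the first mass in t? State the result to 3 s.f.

Solving F = G·m₁·m₂/r² for m₁: m₁ = F·r²/(G·m₂).
F = 0.0976 mN = 9.760×10^-5 N; m₂ = 5.05×10^9 kg; r = 14.6 mi = 23496 m; G = 6.674×10^-11 N·m²/kg².
m₁ = 1.599×10^5 kg
1.599×10^5 kg × (1 t / 1000 kg) = 159.9 t

160 t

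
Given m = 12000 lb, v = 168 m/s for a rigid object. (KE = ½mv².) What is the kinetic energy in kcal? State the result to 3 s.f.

KE is given directly by: KE = ½mv².
m = 12000 lb = 5443 kg; v = 168 m/s.
KE = 7.681×10^7 J
7.681×10^7 J × (1 kcal / 4184 J) = 18359 kcal

18400 kcal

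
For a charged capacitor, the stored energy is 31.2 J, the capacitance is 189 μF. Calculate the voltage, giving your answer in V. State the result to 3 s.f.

575 V

Rearranging E = ½C·V² for V: V = √(2E/C).
E = 31.2 J; C = 189 μF = 1.890×10^-4 F.
V = 574.6 V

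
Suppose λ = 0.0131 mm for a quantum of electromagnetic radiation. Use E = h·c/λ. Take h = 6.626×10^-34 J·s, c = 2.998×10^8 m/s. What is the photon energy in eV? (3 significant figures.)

Directly: E = hc/λ.
λ = 0.0131 mm = 1.310×10^-5 m; h = 6.626×10^-34 J·s; c = 2.998×10^8 m/s.
E = 1.516×10^-20 J  (the unit combination reduces to kg·m²/s² = J)
1.516×10^-20 J × (1 eV / 1.602×10^-19 J) = 0.09465 eV

0.0946 eV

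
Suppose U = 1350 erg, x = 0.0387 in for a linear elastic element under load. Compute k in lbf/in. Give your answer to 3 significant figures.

1.60 lbf/in

Solving U = ½k·x² for k: k = 2U/x².
U = 1350 erg = 1.350×10^-4 J; x = 0.0387 in = 9.830×10^-4 m.
k = 279.4 N/m
279.4 N/m × (1 lbf/in / 175.1 N/m) = 1.596 lbf/in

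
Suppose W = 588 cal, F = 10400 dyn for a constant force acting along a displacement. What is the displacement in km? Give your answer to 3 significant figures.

23.7 km

Rearranging: d = W/F.
W = 588 cal = 2460 J; F = 10400 dyn = 0.1040 N.
d = 23656 m
23656 m × (1 km / 1000 m) = 23.66 km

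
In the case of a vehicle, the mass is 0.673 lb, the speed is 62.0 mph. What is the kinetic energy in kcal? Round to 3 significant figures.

0.0280 kcal

KE is given directly by: KE = ½mv².
m = 0.673 lb = 0.3053 kg; v = 62.0 mph = 27.72 m/s.
KE = 117.3 J  (the unit combination reduces to kg·m²/s² = J)
117.3 J × (1 kcal / 4184 J) = 0.02802 kcal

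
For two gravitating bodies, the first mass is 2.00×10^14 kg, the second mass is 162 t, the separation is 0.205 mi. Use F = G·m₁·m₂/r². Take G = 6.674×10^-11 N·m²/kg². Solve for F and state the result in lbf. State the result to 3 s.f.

4470 lbf

F is given directly by: F = Gm₁m₂/r².
m₁ = 2.00×10^14 kg; m₂ = 162 t = 1.620×10^5 kg; r = 0.205 mi = 329.9 m; G = 6.674×10^-11 N·m²/kg².
F = 19867 N  (the unit combination reduces to kg·m/s² = N)
19867 N × (1 lbf / 4.448 N) = 4466 lbf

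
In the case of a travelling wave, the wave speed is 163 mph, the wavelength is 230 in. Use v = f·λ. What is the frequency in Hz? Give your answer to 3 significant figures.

Rearranging v = f·λ for f: f = v/λ.
v = 163 mph = 72.87 m/s; λ = 230 in = 5.842 m.
f = 12.47 Hz

12.5 Hz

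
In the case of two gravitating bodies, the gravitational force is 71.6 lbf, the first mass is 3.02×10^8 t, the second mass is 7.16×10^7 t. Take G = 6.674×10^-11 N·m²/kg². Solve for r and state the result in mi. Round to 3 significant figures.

From Newton's law of gravitation: r = √(G·m₁m₂/F).
F = 71.6 lbf = 318.5 N; m₁ = 3.02×10^8 t = 3.020×10^11 kg; m₂ = 7.16×10^7 t = 7.160×10^10 kg; G = 6.674×10^-11 N·m²/kg².
r = 67314 m
67314 m × (1 mi / 1609 m) = 41.83 mi

41.8 mi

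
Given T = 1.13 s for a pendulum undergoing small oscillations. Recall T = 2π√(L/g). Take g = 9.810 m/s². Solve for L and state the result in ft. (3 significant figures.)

Rearranging T = 2π√(L/g) for L: L = g·(T/2π)².
T = 1.13 s; g = 9.810 m/s².
L = 0.3173 m
0.3173 m × (1 ft / 0.3048 m) = 1.041 ft

1.04 ft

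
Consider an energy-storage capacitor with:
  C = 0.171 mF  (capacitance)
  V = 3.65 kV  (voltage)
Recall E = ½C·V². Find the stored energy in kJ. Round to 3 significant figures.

1.14 kJ

Directly: E = ½CV².
C = 0.171 mF = 1.710×10^-4 F; V = 3.65 kV = 3650 V.
E = 1139 J  (the unit combination reduces to kg·m²/s² = J)
1139 J × (1 kJ / 1000 J) = 1.139 kJ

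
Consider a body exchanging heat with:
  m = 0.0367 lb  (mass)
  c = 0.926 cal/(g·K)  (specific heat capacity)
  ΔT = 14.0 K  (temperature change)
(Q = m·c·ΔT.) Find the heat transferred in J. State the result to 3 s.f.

903 J

Q is given directly by: Q = mcΔT.
m = 0.0367 lb = 0.01665 kg; c = 0.926 cal/(g·K) = 3874 J/(kg·K); ΔT = 14.0 K.
Q = 902.9 J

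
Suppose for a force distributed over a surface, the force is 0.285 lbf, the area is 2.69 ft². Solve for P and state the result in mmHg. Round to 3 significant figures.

0.0380 mmHg

Directly: P = F/A.
F = 0.285 lbf = 1.268 N; A = 2.69 ft² = 0.2499 m².
P = 5.073 Pa  (the unit combination reduces to kg/(m·s²) = Pa)
5.073 Pa × (1 mmHg / 133.3 Pa) = 0.03805 mmHg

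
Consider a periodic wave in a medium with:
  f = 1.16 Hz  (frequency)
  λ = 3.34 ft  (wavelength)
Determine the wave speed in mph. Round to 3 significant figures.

v is given directly by: v = fλ.
f = 1.16 Hz; λ = 3.34 ft = 1.018 m.
v = 1.181 m/s
1.181 m/s × (1 mph / 0.4470 m/s) = 2.642 mph

2.64 mph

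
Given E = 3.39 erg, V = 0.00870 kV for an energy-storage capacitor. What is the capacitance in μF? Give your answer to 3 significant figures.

Solving E = ½C·V² for C: C = 2E/V².
E = 3.39 erg = 3.390×10^-7 J; V = 0.00870 kV = 8.700 V.
C = 8.958×10^-9 F
8.958×10^-9 F × (1 μF / 1.000×10^-6 F) = 0.008958 μF

0.00896 μF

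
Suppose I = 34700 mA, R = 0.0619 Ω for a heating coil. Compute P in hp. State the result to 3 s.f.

Directly: P = I²R.
I = 34700 mA = 34.70 A; R = 0.0619 Ω.
P = 74.53 W  (the unit combination reduces to kg·m²/s³ = W)
74.53 W × (1 hp / 745.7 W) = 0.09995 hp

0.100 hp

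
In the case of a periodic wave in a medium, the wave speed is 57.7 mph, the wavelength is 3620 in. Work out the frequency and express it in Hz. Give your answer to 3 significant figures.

Rearranging: f = v/λ.
v = 57.7 mph = 25.79 m/s; λ = 3620 in = 91.95 m.
f = 0.2805 Hz

0.281 Hz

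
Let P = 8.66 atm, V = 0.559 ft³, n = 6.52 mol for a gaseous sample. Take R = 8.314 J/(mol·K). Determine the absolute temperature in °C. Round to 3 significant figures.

-16.9 °C

Rearranging PV = nRT for T: T = PV/(nR).
P = 8.66 atm = 8.775×10^5 Pa; V = 0.559 ft³ = 0.01583 m³; n = 6.52 mol; R = 8.314 J/(mol·K).
T = 256.2 K
256.2 K − 273.15 = -16.92 °C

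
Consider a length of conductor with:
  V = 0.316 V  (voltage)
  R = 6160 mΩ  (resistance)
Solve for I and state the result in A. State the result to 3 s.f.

From Ohm's law: I = V/R.
V = 0.316 V; R = 6160 mΩ = 6.160 Ω.
I = 0.05130 A

0.0513 A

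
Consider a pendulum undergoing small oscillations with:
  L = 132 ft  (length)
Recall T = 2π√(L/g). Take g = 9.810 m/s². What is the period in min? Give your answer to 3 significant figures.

0.212 min

T is given directly by: T = 2π√(L/g).
L = 132 ft = 40.23 m; g = 9.810 m/s².
T = 12.72 s
12.72 s × (1 min / 60.00 s) = 0.2121 min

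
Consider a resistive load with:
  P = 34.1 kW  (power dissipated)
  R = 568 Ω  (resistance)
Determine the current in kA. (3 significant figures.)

Solving P = I²R for I: I = √(P/R).
P = 34.1 kW = 34100 W; R = 568 Ω.
I = 7.748 A
7.748 A × (1 kA / 1000 A) = 0.007748 kA

0.00775 kA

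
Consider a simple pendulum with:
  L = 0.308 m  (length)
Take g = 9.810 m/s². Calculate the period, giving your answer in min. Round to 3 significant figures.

T is given directly by: T = 2π√(L/g).
L = 0.308 m; g = 9.810 m/s².
T = 1.113 s
1.113 s × (1 min / 60.00 s) = 0.01856 min

0.0186 min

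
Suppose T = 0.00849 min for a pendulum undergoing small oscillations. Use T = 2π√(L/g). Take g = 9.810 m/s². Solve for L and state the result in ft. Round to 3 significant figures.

Rearranging T = 2π√(L/g) for L: L = g·(T/2π)².
T = 0.00849 min = 0.5094 s; g = 9.810 m/s².
L = 0.06448 m
0.06448 m × (1 ft / 0.3048 m) = 0.2115 ft

0.212 ft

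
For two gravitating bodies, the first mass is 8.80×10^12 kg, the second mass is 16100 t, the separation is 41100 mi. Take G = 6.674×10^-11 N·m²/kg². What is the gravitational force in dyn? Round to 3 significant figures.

0.216 dyn

F is given directly by: F = Gm₁m₂/r².
m₁ = 8.80×10^12 kg; m₂ = 16100 t = 1.610×10^7 kg; r = 41100 mi = 6.614×10^7 m; G = 6.674×10^-11 N·m²/kg².
F = 2.161×10^-6 N
2.161×10^-6 N × (1 dyn / 1.000×10^-5 N) = 0.2161 dyn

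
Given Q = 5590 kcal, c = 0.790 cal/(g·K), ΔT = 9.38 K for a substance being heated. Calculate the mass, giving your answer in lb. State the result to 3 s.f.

Rearranging: m = Q/(c·ΔT).
Q = 5590 kcal = 2.339×10^7 J; c = 0.790 cal/(g·K) = 3305 J/(kg·K); ΔT = 9.38 K.
m = 754.4 kg
754.4 kg × (1 lb / 0.4536 kg) = 1663 lb

1660 lb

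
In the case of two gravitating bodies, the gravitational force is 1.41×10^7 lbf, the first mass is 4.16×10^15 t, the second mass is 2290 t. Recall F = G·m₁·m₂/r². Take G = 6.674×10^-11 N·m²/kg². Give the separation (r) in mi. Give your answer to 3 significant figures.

From Newton's law of gravitation: r = √(G·m₁m₂/F).
F = 1.41×10^7 lbf = 6.272×10^7 N; m₁ = 4.16×10^15 t = 4.160×10^18 kg; m₂ = 2290 t = 2.290×10^6 kg; G = 6.674×10^-11 N·m²/kg².
r = 3184 m
3184 m × (1 mi / 1609 m) = 1.978 mi

1.98 mi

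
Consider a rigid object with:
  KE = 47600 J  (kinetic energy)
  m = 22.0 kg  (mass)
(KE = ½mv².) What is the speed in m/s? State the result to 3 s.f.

Solving KE = ½mv² for v: v = √(2·KE/m).
KE = 47600 J; m = 22.0 kg.
v = 65.78 m/s

65.8 m/s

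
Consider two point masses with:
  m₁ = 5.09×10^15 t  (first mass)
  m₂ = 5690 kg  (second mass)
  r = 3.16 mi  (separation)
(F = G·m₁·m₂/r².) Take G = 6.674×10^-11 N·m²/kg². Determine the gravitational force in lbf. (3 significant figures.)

From Newton's law of gravitation: F = Gm₁m₂/r².
m₁ = 5.09×10^15 t = 5.090×10^18 kg; m₂ = 5690 kg; r = 3.16 mi = 5086 m; G = 6.674×10^-11 N·m²/kg².
F = 74738 N
74738 N × (1 lbf / 4.448 N) = 16802 lbf

16800 lbf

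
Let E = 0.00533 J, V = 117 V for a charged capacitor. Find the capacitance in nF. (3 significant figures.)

779 nF

Rearranging: C = 2E/V².
E = 0.00533 J; V = 117 V.
C = 7.787×10^-7 F
7.787×10^-7 F × (1 nF / 1.000×10^-9 F) = 778.7 nF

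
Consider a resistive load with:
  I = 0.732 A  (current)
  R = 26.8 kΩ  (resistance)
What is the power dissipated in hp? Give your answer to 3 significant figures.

P is given directly by: P = I²R.
I = 0.732 A; R = 26.8 kΩ = 26800 Ω.
P = 14360 W
14360 W × (1 hp / 745.7 W) = 19.26 hp

19.3 hp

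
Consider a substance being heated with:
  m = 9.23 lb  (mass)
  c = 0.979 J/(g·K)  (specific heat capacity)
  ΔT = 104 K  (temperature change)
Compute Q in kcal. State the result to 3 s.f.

102 kcal

Q is given directly by: Q = mcΔT.
m = 9.23 lb = 4.187 kg; c = 0.979 J/(g·K) = 979.0 J/(kg·K); ΔT = 104 K.
Q = 4.263×10^5 J
4.263×10^5 J × (1 kcal / 4184 J) = 101.9 kcal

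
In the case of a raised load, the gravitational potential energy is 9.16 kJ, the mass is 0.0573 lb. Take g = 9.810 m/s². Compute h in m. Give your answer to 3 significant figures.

35900 m

Rearranging: h = PE/(m·g).
PE = 9.16 kJ = 9160 J; m = 0.0573 lb = 0.02599 kg; g = 9.810 m/s².
h = 35926 m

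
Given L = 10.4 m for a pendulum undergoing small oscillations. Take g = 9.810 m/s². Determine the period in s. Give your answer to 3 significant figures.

6.47 s

Directly: T = 2π√(L/g).
L = 10.4 m; g = 9.810 m/s².
T = 6.469 s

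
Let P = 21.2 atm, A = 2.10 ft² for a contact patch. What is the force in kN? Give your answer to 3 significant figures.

Solving P = F/A for F: F = P·A.
P = 21.2 atm = 2.148×10^6 Pa; A = 2.10 ft² = 0.1951 m².
F = 4.191×10^5 N  (the unit combination reduces to kg·m/s² = N)
4.191×10^5 N × (1 kN / 1000 N) = 419.1 kN

419 kN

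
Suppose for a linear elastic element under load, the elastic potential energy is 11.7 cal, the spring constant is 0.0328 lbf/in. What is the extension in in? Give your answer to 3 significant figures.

163 in

Rearranging U = ½k·x² for x: x = √(2U/k).
U = 11.7 cal = 48.95 J; k = 0.0328 lbf/in = 5.744 N/m.
x = 4.128 m
4.128 m × (1 in / 0.02540 m) = 162.5 in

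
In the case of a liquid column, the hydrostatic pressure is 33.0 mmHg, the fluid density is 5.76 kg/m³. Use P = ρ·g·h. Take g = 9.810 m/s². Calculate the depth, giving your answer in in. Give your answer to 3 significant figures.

3070 in

Rearranging: h = P/(ρ·g).
P = 33.0 mmHg = 4400 Pa; ρ = 5.76 kg/m³; g = 9.810 m/s².
h = 77.86 m
77.86 m × (1 in / 0.02540 m) = 3065 in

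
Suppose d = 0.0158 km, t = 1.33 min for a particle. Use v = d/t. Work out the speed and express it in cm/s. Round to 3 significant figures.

Directly: v = d/t.
d = 0.0158 km = 15.80 m; t = 1.33 min = 79.80 s.
v = 0.1980 m/s
0.1980 m/s × (1 cm/s / 0.01000 m/s) = 19.80 cm/s

19.8 cm/s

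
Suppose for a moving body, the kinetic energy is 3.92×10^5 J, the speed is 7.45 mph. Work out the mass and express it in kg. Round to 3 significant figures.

70700 kg

Rearranging KE = ½mv² for m: m = 2·KE/v².
KE = 3.92×10^5 J; v = 7.45 mph = 3.330 m/s.
m = 70682 kg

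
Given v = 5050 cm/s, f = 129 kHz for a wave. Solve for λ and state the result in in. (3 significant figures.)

0.0154 in

Rearranging v = f·λ for λ: λ = v/f.
v = 5050 cm/s = 50.50 m/s; f = 129 kHz = 1.290×10^5 Hz.
λ = 3.915×10^-4 m
3.915×10^-4 m × (1 in / 0.02540 m) = 0.01541 in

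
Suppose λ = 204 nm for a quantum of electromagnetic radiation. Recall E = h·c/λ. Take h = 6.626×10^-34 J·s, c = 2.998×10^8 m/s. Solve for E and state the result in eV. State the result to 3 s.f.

6.08 eV

Directly: E = hc/λ.
λ = 204 nm = 2.040×10^-7 m; h = 6.626×10^-34 J·s; c = 2.998×10^8 m/s.
E = 9.738×10^-19 J
9.738×10^-19 J × (1 eV / 1.602×10^-19 J) = 6.078 eV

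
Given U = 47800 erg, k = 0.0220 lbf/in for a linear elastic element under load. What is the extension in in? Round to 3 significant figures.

Rearranging: x = √(2U/k).
U = 47800 erg = 0.004780 J; k = 0.0220 lbf/in = 3.853 N/m.
x = 0.04981 m
0.04981 m × (1 in / 0.02540 m) = 1.961 in

1.96 in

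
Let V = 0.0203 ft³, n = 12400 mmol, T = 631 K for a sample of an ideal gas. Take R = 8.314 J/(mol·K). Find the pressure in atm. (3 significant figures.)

P is given directly by: P = nRT/V.
V = 0.0203 ft³ = 5.748×10^-4 m³; n = 12400 mmol = 12.40 mol; T = 631 K; R = 8.314 J/(mol·K).
P = 1.132×10^8 Pa  (the unit combination reduces to kg/(m·s²) = Pa)
1.132×10^8 Pa × (1 atm / 1.013×10^5 Pa) = 1117 atm

1120 atm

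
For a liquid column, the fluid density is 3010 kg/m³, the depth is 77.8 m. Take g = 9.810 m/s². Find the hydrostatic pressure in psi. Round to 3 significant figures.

333 psi

Directly: P = ρgh.
ρ = 3010 kg/m³; h = 77.8 m; g = 9.810 m/s².
P = 2.297×10^6 Pa
2.297×10^6 Pa × (1 psi / 6895 Pa) = 333.2 psi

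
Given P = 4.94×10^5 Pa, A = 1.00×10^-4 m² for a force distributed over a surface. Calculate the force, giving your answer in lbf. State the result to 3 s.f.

Rearranging P = F/A for F: F = P·A.
P = 4.94×10^5 Pa; A = 1.00×10^-4 m².
F = 49.40 N  (the unit combination reduces to kg·m/s² = N)
49.40 N × (1 lbf / 4.448 N) = 11.11 lbf

11.1 lbf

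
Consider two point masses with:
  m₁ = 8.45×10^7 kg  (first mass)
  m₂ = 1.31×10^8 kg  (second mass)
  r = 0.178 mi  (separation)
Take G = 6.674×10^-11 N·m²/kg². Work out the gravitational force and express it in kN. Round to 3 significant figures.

From Newton's law of gravitation: F = Gm₁m₂/r².
m₁ = 8.45×10^7 kg; m₂ = 1.31×10^8 kg; r = 0.178 mi = 286.5 m; G = 6.674×10^-11 N·m²/kg².
F = 9.003 N  (the unit combination reduces to kg·m/s² = N)
9.003 N × (1 kN / 1000 N) = 0.009003 kN

0.00900 kN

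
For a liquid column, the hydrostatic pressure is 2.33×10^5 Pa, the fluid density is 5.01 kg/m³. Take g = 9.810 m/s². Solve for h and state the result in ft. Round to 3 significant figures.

15600 ft

Rearranging P = ρ·g·h for h: h = P/(ρ·g).
P = 2.33×10^5 Pa; ρ = 5.01 kg/m³; g = 9.810 m/s².
h = 4741 m
4741 m × (1 ft / 0.3048 m) = 15554 ft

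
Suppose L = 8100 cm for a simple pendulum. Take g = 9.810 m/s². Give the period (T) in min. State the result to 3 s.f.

Directly: T = 2π√(L/g).
L = 8100 cm = 81.00 m; g = 9.810 m/s².
T = 18.05 s
18.05 s × (1 min / 60.00 s) = 0.3009 min

0.301 min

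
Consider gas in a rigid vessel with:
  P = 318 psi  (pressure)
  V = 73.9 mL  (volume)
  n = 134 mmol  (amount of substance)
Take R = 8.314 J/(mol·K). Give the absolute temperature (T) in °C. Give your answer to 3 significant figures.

-128 °C

From the ideal-gas law: T = PV/(nR).
P = 318 psi = 2.193×10^6 Pa; V = 73.9 mL = 7.390×10^-5 m³; n = 134 mmol = 0.1340 mol; R = 8.314 J/(mol·K).
T = 145.4 K
145.4 K − 273.15 = -127.7 °C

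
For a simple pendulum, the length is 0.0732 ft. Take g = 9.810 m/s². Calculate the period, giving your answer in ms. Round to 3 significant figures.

T is given directly by: T = 2π√(L/g).
L = 0.0732 ft = 0.02231 m; g = 9.810 m/s².
T = 0.2996 s
0.2996 s × (1 ms / 0.001000 s) = 299.6 ms

300 ms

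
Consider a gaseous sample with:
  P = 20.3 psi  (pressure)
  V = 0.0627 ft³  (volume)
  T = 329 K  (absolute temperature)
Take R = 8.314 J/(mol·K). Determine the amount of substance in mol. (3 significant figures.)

From the ideal-gas law: n = PV/(RT).
P = 20.3 psi = 1.400×10^5 Pa; V = 0.0627 ft³ = 0.001775 m³; T = 329 K; R = 8.314 J/(mol·K).
n = 0.09085 mol

0.0908 mol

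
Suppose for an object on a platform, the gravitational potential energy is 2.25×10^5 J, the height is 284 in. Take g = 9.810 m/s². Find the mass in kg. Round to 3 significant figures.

3180 kg

Rearranging PE = m·g·h for m: m = PE/(g·h).
PE = 2.25×10^5 J; h = 284 in = 7.214 m; g = 9.810 m/s².
m = 3180 kg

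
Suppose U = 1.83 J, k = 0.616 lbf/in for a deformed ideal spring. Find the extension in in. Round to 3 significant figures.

Rearranging: x = √(2U/k).
U = 1.83 J; k = 0.616 lbf/in = 107.9 N/m.
x = 0.1842 m
0.1842 m × (1 in / 0.02540 m) = 7.252 in

7.25 in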